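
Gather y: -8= -8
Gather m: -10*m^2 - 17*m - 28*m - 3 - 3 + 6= -10*m^2 - 45*m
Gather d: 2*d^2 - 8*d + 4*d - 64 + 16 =2*d^2 - 4*d - 48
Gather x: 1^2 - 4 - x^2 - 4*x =-x^2 - 4*x - 3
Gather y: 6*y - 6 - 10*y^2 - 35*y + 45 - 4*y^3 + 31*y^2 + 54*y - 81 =-4*y^3 + 21*y^2 + 25*y - 42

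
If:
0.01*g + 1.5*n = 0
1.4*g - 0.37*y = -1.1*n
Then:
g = 0.265677357587362*y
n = -0.00177118238391575*y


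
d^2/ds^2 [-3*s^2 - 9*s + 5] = -6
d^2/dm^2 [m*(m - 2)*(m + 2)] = 6*m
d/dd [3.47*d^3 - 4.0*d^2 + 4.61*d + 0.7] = 10.41*d^2 - 8.0*d + 4.61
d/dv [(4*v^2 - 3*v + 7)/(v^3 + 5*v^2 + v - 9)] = 2*(-2*v^4 + 3*v^3 - v^2 - 71*v + 10)/(v^6 + 10*v^5 + 27*v^4 - 8*v^3 - 89*v^2 - 18*v + 81)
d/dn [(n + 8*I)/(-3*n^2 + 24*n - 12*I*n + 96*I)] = (n^2 + 16*I*n - 32 - 32*I)/(3*n^4 + n^3*(-48 + 24*I) + n^2*(144 - 384*I) + n*(768 + 1536*I) - 3072)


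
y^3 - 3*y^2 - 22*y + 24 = (y - 6)*(y - 1)*(y + 4)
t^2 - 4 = (t - 2)*(t + 2)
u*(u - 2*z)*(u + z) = u^3 - u^2*z - 2*u*z^2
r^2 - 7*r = r*(r - 7)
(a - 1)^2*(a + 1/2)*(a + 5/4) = a^4 - a^3/4 - 15*a^2/8 + a/2 + 5/8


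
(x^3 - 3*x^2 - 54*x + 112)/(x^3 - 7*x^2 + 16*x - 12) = (x^2 - x - 56)/(x^2 - 5*x + 6)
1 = 1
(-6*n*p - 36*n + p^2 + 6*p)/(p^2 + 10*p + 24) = (-6*n + p)/(p + 4)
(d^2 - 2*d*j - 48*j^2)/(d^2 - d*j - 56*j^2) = (d + 6*j)/(d + 7*j)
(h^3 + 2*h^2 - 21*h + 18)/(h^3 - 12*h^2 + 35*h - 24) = (h + 6)/(h - 8)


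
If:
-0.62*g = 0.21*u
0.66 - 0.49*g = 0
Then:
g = 1.35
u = -3.98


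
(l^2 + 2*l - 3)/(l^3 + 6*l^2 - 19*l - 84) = (l - 1)/(l^2 + 3*l - 28)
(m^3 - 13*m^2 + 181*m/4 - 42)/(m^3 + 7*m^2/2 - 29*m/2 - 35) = (m^2 - 19*m/2 + 12)/(m^2 + 7*m + 10)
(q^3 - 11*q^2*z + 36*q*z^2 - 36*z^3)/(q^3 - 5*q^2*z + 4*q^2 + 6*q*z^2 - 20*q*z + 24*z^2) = (q - 6*z)/(q + 4)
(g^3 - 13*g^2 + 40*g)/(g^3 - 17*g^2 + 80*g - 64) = g*(g - 5)/(g^2 - 9*g + 8)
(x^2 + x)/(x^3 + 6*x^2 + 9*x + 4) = x/(x^2 + 5*x + 4)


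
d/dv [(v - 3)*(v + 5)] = 2*v + 2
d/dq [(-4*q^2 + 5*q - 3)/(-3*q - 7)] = 4*(3*q^2 + 14*q - 11)/(9*q^2 + 42*q + 49)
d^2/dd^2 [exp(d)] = exp(d)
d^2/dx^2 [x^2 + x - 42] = 2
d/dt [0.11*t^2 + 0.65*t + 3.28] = 0.22*t + 0.65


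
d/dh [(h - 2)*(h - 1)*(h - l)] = 3*h^2 - 2*h*l - 6*h + 3*l + 2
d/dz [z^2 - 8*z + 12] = 2*z - 8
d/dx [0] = 0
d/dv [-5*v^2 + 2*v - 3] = 2 - 10*v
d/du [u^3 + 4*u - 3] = 3*u^2 + 4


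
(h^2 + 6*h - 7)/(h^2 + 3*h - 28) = (h - 1)/(h - 4)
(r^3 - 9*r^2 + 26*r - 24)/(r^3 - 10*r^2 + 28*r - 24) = (r^2 - 7*r + 12)/(r^2 - 8*r + 12)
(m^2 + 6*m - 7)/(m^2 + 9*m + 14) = (m - 1)/(m + 2)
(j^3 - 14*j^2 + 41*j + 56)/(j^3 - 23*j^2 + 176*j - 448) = (j + 1)/(j - 8)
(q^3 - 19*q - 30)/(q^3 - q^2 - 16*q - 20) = (q + 3)/(q + 2)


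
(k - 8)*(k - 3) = k^2 - 11*k + 24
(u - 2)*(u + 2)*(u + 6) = u^3 + 6*u^2 - 4*u - 24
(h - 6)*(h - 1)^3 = h^4 - 9*h^3 + 21*h^2 - 19*h + 6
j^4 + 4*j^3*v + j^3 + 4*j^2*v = j^2*(j + 1)*(j + 4*v)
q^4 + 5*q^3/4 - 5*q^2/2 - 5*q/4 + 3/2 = (q - 1)*(q - 3/4)*(q + 1)*(q + 2)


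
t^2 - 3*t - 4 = (t - 4)*(t + 1)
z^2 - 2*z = z*(z - 2)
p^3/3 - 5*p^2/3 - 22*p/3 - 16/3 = (p/3 + 1/3)*(p - 8)*(p + 2)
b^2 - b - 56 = (b - 8)*(b + 7)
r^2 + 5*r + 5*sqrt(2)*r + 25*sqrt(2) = (r + 5)*(r + 5*sqrt(2))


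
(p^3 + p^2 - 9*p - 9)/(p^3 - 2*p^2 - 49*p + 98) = (p^3 + p^2 - 9*p - 9)/(p^3 - 2*p^2 - 49*p + 98)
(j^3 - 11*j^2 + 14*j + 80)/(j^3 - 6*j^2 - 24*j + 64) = (j^2 - 3*j - 10)/(j^2 + 2*j - 8)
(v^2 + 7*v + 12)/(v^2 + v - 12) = (v + 3)/(v - 3)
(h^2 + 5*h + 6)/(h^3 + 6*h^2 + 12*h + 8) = (h + 3)/(h^2 + 4*h + 4)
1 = 1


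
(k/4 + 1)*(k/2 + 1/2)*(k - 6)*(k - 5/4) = k^4/8 - 9*k^3/32 - 99*k^2/32 + 17*k/16 + 15/4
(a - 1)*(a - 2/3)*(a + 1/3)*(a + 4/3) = a^4 - 5*a^2/3 + 10*a/27 + 8/27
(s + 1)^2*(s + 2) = s^3 + 4*s^2 + 5*s + 2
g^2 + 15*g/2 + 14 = (g + 7/2)*(g + 4)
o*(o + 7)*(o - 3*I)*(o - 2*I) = o^4 + 7*o^3 - 5*I*o^3 - 6*o^2 - 35*I*o^2 - 42*o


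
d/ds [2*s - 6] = 2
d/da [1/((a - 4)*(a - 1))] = (5 - 2*a)/(a^4 - 10*a^3 + 33*a^2 - 40*a + 16)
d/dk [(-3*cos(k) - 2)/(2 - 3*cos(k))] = 12*sin(k)/(3*cos(k) - 2)^2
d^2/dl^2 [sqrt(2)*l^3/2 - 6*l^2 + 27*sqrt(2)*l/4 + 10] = 3*sqrt(2)*l - 12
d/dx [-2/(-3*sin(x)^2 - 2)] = -24*sin(2*x)/(3*cos(2*x) - 7)^2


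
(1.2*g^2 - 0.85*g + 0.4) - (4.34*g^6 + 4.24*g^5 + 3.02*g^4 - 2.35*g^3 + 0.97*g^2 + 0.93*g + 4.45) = -4.34*g^6 - 4.24*g^5 - 3.02*g^4 + 2.35*g^3 + 0.23*g^2 - 1.78*g - 4.05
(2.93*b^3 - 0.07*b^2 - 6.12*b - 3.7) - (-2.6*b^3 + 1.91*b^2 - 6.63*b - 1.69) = 5.53*b^3 - 1.98*b^2 + 0.51*b - 2.01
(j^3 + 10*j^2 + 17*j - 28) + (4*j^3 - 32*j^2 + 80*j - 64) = 5*j^3 - 22*j^2 + 97*j - 92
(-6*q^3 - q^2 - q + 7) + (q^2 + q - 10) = -6*q^3 - 3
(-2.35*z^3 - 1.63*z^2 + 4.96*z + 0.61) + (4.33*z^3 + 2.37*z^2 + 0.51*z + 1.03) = 1.98*z^3 + 0.74*z^2 + 5.47*z + 1.64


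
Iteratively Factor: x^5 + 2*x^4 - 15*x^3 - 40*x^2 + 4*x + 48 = (x - 4)*(x^4 + 6*x^3 + 9*x^2 - 4*x - 12) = (x - 4)*(x + 2)*(x^3 + 4*x^2 + x - 6) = (x - 4)*(x + 2)*(x + 3)*(x^2 + x - 2) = (x - 4)*(x - 1)*(x + 2)*(x + 3)*(x + 2)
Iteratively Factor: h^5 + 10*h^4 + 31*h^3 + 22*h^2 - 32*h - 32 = (h + 4)*(h^4 + 6*h^3 + 7*h^2 - 6*h - 8) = (h + 4)^2*(h^3 + 2*h^2 - h - 2) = (h - 1)*(h + 4)^2*(h^2 + 3*h + 2) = (h - 1)*(h + 2)*(h + 4)^2*(h + 1)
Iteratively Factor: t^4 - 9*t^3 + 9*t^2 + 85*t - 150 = (t - 5)*(t^3 - 4*t^2 - 11*t + 30) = (t - 5)*(t + 3)*(t^2 - 7*t + 10) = (t - 5)*(t - 2)*(t + 3)*(t - 5)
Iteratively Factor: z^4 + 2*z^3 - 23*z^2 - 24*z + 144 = (z + 4)*(z^3 - 2*z^2 - 15*z + 36) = (z - 3)*(z + 4)*(z^2 + z - 12) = (z - 3)^2*(z + 4)*(z + 4)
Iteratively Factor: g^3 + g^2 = (g + 1)*(g^2) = g*(g + 1)*(g)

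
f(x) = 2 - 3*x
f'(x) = -3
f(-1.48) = 6.44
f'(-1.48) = -3.00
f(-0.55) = 3.65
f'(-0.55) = -3.00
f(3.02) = -7.06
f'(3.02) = -3.00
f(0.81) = -0.43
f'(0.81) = -3.00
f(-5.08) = 17.24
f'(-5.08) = -3.00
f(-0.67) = 4.01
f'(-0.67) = -3.00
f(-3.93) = 13.79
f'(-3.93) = -3.00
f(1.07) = -1.21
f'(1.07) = -3.00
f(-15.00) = 47.00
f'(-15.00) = -3.00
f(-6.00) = 20.00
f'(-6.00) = -3.00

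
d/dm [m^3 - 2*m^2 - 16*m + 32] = 3*m^2 - 4*m - 16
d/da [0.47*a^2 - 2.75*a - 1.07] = 0.94*a - 2.75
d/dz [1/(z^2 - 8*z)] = 2*(4 - z)/(z^2*(z - 8)^2)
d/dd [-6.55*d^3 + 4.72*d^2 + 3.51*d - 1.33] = -19.65*d^2 + 9.44*d + 3.51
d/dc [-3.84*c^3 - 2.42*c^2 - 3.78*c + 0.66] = -11.52*c^2 - 4.84*c - 3.78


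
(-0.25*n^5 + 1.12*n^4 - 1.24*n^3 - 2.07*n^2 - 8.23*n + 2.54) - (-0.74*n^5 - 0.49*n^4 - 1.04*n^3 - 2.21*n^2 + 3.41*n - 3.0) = 0.49*n^5 + 1.61*n^4 - 0.2*n^3 + 0.14*n^2 - 11.64*n + 5.54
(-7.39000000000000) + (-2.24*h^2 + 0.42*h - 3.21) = -2.24*h^2 + 0.42*h - 10.6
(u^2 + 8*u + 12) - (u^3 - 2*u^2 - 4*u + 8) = -u^3 + 3*u^2 + 12*u + 4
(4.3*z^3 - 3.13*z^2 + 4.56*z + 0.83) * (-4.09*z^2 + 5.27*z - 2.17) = -17.587*z^5 + 35.4627*z^4 - 44.4765*z^3 + 27.4286*z^2 - 5.5211*z - 1.8011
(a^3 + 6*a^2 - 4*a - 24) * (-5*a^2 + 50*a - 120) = -5*a^5 + 20*a^4 + 200*a^3 - 800*a^2 - 720*a + 2880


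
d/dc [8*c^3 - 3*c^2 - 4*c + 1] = 24*c^2 - 6*c - 4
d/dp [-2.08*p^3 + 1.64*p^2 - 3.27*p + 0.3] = -6.24*p^2 + 3.28*p - 3.27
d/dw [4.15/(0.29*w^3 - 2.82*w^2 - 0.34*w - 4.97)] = (-3.6105*w^2 + 23.406*w + 1.411)/(-0.29*w^3 + 2.82*w^2 + 0.34*w + 4.97)^2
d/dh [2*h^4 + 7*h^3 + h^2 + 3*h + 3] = 8*h^3 + 21*h^2 + 2*h + 3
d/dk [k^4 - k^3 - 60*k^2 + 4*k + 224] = 4*k^3 - 3*k^2 - 120*k + 4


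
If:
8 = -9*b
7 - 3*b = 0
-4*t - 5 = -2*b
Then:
No Solution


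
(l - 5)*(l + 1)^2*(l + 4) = l^4 + l^3 - 21*l^2 - 41*l - 20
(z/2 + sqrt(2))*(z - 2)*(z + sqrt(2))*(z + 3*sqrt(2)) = z^4/2 - z^3 + 3*sqrt(2)*z^3 - 6*sqrt(2)*z^2 + 11*z^2 - 22*z + 6*sqrt(2)*z - 12*sqrt(2)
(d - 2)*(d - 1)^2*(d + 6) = d^4 + 2*d^3 - 19*d^2 + 28*d - 12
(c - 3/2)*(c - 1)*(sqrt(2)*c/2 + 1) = sqrt(2)*c^3/2 - 5*sqrt(2)*c^2/4 + c^2 - 5*c/2 + 3*sqrt(2)*c/4 + 3/2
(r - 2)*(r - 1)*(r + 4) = r^3 + r^2 - 10*r + 8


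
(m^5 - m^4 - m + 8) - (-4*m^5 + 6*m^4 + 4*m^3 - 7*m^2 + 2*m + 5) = 5*m^5 - 7*m^4 - 4*m^3 + 7*m^2 - 3*m + 3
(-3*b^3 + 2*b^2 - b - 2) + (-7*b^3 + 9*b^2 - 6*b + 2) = -10*b^3 + 11*b^2 - 7*b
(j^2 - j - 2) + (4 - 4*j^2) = -3*j^2 - j + 2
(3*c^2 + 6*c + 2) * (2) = 6*c^2 + 12*c + 4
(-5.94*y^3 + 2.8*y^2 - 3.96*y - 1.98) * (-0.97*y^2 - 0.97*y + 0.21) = 5.7618*y^5 + 3.0458*y^4 - 0.1222*y^3 + 6.3498*y^2 + 1.089*y - 0.4158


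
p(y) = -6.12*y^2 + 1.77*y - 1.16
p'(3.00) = -34.95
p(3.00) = -50.93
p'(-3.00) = 38.49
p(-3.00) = -61.55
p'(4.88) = -57.96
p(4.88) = -138.27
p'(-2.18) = 28.45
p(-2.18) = -34.10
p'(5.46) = -65.06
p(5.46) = -173.94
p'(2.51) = -28.95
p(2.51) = -35.27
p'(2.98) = -34.71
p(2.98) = -50.23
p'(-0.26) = 4.95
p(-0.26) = -2.03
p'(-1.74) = 23.07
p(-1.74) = -22.77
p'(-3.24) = 41.43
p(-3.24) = -71.14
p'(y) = 1.77 - 12.24*y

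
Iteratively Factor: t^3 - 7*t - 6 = (t - 3)*(t^2 + 3*t + 2) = (t - 3)*(t + 2)*(t + 1)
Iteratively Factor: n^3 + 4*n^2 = (n)*(n^2 + 4*n) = n*(n + 4)*(n)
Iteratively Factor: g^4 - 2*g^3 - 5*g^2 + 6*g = (g + 2)*(g^3 - 4*g^2 + 3*g) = g*(g + 2)*(g^2 - 4*g + 3) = g*(g - 1)*(g + 2)*(g - 3)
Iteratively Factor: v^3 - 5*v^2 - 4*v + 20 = (v - 5)*(v^2 - 4) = (v - 5)*(v - 2)*(v + 2)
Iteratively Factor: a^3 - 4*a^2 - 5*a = (a - 5)*(a^2 + a) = (a - 5)*(a + 1)*(a)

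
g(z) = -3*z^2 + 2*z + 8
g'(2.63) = -13.78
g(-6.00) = -112.00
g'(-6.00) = 38.00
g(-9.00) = -253.00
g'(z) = 2 - 6*z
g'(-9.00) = 56.00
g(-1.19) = 1.37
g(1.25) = 5.81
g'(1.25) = -5.50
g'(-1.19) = 9.14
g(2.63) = -7.49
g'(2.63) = -13.78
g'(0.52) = -1.12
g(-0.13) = 7.69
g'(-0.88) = 7.28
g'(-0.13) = 2.78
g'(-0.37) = 4.22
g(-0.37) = 6.85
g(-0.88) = 3.92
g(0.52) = 8.23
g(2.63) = -7.49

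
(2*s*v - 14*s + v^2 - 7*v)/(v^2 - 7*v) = (2*s + v)/v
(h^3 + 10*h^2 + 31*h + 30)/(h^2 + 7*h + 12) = (h^2 + 7*h + 10)/(h + 4)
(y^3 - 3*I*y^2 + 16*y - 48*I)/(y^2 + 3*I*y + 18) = (y^2 + 16)/(y + 6*I)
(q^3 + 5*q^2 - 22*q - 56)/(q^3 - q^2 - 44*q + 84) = (q^2 - 2*q - 8)/(q^2 - 8*q + 12)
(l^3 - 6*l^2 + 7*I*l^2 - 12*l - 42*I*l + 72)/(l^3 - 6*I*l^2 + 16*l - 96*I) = (l^2 + 3*l*(-2 + I) - 18*I)/(l^2 - 10*I*l - 24)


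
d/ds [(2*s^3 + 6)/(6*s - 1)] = 6*(4*s^3 - s^2 - 6)/(36*s^2 - 12*s + 1)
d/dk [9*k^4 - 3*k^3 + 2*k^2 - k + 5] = 36*k^3 - 9*k^2 + 4*k - 1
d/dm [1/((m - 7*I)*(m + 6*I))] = (-2*m + I)/(m^4 - 2*I*m^3 + 83*m^2 - 84*I*m + 1764)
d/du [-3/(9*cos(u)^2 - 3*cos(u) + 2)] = 9*(1 - 6*cos(u))*sin(u)/(9*cos(u)^2 - 3*cos(u) + 2)^2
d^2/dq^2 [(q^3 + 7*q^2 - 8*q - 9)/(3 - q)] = 2*(-q^3 + 9*q^2 - 27*q - 30)/(q^3 - 9*q^2 + 27*q - 27)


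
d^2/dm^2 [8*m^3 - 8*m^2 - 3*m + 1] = 48*m - 16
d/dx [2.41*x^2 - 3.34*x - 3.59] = 4.82*x - 3.34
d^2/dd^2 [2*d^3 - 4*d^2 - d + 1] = 12*d - 8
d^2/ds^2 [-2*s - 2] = 0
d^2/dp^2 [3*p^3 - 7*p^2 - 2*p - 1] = 18*p - 14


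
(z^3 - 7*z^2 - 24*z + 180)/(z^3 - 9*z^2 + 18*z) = (z^2 - z - 30)/(z*(z - 3))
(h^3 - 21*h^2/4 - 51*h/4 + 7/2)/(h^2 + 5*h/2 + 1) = (4*h^2 - 29*h + 7)/(2*(2*h + 1))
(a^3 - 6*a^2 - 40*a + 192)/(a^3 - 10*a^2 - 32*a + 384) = (a - 4)/(a - 8)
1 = 1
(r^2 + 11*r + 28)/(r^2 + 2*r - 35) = (r + 4)/(r - 5)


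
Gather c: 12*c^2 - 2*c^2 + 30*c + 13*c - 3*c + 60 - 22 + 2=10*c^2 + 40*c + 40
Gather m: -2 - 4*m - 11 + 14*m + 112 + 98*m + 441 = 108*m + 540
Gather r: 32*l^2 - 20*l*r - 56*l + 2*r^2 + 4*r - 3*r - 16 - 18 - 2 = 32*l^2 - 56*l + 2*r^2 + r*(1 - 20*l) - 36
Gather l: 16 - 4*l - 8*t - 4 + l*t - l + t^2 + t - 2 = l*(t - 5) + t^2 - 7*t + 10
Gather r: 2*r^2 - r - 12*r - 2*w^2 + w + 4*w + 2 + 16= 2*r^2 - 13*r - 2*w^2 + 5*w + 18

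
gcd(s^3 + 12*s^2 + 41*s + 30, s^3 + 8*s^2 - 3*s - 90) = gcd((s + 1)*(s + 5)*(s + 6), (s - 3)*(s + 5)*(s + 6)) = s^2 + 11*s + 30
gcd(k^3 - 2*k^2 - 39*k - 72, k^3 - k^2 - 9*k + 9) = k + 3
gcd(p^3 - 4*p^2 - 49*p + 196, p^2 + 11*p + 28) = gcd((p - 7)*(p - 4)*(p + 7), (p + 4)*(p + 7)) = p + 7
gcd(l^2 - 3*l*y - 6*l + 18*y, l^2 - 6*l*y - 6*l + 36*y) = l - 6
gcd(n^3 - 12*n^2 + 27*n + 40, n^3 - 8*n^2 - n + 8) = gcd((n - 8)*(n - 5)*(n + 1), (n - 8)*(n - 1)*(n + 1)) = n^2 - 7*n - 8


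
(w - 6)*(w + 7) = w^2 + w - 42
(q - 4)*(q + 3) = q^2 - q - 12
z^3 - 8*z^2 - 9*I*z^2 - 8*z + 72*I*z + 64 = (z - 8)*(z - 8*I)*(z - I)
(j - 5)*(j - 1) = j^2 - 6*j + 5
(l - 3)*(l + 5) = l^2 + 2*l - 15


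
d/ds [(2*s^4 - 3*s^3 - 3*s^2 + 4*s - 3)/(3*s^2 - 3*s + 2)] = (12*s^5 - 27*s^4 + 34*s^3 - 21*s^2 + 6*s - 1)/(9*s^4 - 18*s^3 + 21*s^2 - 12*s + 4)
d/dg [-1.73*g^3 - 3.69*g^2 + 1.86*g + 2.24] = -5.19*g^2 - 7.38*g + 1.86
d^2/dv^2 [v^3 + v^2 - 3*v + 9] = 6*v + 2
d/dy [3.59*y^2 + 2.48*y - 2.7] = 7.18*y + 2.48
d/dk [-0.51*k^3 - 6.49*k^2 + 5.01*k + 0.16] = -1.53*k^2 - 12.98*k + 5.01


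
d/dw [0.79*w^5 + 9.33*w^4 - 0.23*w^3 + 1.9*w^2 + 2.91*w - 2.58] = 3.95*w^4 + 37.32*w^3 - 0.69*w^2 + 3.8*w + 2.91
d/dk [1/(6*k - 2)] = -3/(2*(3*k - 1)^2)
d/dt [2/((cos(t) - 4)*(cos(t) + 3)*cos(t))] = 2*(3*sin(t) - 12*sin(t)/cos(t)^2 - 2*tan(t))/((cos(t) - 4)^2*(cos(t) + 3)^2)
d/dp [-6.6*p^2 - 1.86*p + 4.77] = -13.2*p - 1.86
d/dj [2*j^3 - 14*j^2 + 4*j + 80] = 6*j^2 - 28*j + 4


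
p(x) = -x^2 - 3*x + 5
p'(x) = -2*x - 3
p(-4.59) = -2.30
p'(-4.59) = 6.18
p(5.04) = -35.52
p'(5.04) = -13.08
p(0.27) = 4.12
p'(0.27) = -3.54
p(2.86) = -11.76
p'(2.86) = -8.72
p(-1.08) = 7.07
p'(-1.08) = -0.84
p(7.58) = -75.20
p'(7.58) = -18.16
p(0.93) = 1.35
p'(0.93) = -4.86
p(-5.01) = -5.07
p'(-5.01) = 7.02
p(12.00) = -175.00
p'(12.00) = -27.00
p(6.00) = -49.00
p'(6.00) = -15.00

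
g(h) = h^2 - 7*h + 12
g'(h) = 2*h - 7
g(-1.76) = 27.42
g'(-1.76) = -10.52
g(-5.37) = 78.43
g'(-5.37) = -17.74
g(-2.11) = 31.22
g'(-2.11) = -11.22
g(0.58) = 8.28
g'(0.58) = -5.84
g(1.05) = 5.75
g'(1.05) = -4.90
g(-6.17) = 93.26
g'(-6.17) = -19.34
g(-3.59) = 50.02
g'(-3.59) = -14.18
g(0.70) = 7.59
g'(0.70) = -5.60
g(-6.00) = 90.00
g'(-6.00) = -19.00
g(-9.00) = 156.00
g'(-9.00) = -25.00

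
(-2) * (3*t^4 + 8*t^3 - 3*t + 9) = -6*t^4 - 16*t^3 + 6*t - 18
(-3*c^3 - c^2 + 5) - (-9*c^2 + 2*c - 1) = -3*c^3 + 8*c^2 - 2*c + 6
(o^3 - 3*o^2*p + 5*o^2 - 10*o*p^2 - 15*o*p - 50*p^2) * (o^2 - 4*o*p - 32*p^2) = o^5 - 7*o^4*p + 5*o^4 - 30*o^3*p^2 - 35*o^3*p + 136*o^2*p^3 - 150*o^2*p^2 + 320*o*p^4 + 680*o*p^3 + 1600*p^4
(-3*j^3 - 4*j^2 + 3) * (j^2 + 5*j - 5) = -3*j^5 - 19*j^4 - 5*j^3 + 23*j^2 + 15*j - 15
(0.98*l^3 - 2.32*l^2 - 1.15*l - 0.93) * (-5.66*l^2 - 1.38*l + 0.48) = -5.5468*l^5 + 11.7788*l^4 + 10.181*l^3 + 5.7372*l^2 + 0.7314*l - 0.4464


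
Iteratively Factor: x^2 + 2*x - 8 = (x + 4)*(x - 2)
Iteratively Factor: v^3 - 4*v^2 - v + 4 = (v - 4)*(v^2 - 1) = (v - 4)*(v - 1)*(v + 1)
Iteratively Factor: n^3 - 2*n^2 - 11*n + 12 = (n + 3)*(n^2 - 5*n + 4) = (n - 1)*(n + 3)*(n - 4)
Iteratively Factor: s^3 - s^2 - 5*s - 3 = (s + 1)*(s^2 - 2*s - 3) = (s + 1)^2*(s - 3)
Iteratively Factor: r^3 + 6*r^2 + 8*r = (r)*(r^2 + 6*r + 8) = r*(r + 4)*(r + 2)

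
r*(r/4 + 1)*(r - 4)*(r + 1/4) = r^4/4 + r^3/16 - 4*r^2 - r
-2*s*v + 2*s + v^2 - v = (-2*s + v)*(v - 1)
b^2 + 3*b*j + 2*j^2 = (b + j)*(b + 2*j)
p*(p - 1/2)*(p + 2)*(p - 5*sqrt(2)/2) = p^4 - 5*sqrt(2)*p^3/2 + 3*p^3/2 - 15*sqrt(2)*p^2/4 - p^2 + 5*sqrt(2)*p/2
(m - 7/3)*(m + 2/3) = m^2 - 5*m/3 - 14/9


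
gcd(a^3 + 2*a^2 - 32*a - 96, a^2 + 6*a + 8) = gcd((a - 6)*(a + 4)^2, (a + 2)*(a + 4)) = a + 4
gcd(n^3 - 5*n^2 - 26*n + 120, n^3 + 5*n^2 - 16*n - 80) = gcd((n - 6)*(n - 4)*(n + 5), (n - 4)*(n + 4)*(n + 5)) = n^2 + n - 20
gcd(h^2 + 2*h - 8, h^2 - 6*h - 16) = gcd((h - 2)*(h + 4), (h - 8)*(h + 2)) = 1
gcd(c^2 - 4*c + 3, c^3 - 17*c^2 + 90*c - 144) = c - 3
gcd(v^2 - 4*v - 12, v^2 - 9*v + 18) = v - 6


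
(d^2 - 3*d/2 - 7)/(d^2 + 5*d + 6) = (d - 7/2)/(d + 3)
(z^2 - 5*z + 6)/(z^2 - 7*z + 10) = (z - 3)/(z - 5)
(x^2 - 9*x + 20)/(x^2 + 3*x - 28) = (x - 5)/(x + 7)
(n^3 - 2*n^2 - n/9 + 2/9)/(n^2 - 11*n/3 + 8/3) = (9*n^3 - 18*n^2 - n + 2)/(3*(3*n^2 - 11*n + 8))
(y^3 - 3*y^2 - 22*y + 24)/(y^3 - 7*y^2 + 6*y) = (y + 4)/y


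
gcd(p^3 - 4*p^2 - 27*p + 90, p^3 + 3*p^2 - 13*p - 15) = p^2 + 2*p - 15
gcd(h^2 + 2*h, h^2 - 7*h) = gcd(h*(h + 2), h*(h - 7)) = h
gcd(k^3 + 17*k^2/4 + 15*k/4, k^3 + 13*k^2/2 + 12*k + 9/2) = k + 3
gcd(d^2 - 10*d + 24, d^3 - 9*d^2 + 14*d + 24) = d^2 - 10*d + 24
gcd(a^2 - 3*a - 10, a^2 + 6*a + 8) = a + 2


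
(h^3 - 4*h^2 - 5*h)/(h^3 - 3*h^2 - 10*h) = (h + 1)/(h + 2)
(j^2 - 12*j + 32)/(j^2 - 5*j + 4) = (j - 8)/(j - 1)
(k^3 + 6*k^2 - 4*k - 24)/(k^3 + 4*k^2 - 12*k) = (k + 2)/k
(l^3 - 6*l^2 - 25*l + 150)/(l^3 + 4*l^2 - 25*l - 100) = (l - 6)/(l + 4)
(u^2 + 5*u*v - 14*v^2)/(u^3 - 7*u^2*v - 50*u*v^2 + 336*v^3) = (u - 2*v)/(u^2 - 14*u*v + 48*v^2)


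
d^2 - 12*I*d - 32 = (d - 8*I)*(d - 4*I)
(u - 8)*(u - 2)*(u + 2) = u^3 - 8*u^2 - 4*u + 32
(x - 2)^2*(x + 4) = x^3 - 12*x + 16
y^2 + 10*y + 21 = (y + 3)*(y + 7)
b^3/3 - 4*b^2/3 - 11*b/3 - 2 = (b/3 + 1/3)*(b - 6)*(b + 1)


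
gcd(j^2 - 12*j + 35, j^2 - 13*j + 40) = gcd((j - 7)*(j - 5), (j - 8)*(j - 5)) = j - 5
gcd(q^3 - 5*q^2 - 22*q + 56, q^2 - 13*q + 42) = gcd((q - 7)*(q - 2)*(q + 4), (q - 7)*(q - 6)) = q - 7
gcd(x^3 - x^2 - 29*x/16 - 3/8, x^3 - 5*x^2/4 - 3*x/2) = x^2 - 5*x/4 - 3/2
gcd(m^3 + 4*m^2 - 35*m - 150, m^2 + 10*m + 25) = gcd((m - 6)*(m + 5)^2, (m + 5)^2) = m^2 + 10*m + 25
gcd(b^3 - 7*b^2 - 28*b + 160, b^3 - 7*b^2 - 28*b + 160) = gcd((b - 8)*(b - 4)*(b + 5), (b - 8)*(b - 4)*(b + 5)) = b^3 - 7*b^2 - 28*b + 160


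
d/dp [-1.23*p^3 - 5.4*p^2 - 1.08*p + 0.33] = -3.69*p^2 - 10.8*p - 1.08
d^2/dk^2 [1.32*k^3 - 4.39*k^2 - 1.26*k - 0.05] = 7.92*k - 8.78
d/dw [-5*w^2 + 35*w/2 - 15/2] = 35/2 - 10*w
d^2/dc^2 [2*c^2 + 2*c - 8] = 4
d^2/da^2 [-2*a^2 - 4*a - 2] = -4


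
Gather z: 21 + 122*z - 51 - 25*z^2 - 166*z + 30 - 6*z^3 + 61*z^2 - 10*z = -6*z^3 + 36*z^2 - 54*z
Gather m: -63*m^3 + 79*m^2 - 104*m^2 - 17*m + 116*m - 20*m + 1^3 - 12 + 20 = -63*m^3 - 25*m^2 + 79*m + 9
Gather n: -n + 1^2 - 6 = -n - 5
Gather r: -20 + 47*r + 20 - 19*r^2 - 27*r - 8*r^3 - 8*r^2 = -8*r^3 - 27*r^2 + 20*r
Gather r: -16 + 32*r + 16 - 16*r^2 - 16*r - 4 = -16*r^2 + 16*r - 4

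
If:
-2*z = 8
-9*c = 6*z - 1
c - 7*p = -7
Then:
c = 25/9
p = 88/63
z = -4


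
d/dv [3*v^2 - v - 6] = 6*v - 1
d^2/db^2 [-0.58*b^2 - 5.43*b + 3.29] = -1.16000000000000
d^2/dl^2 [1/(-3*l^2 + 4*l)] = 2*(3*l*(3*l - 4) - 4*(3*l - 2)^2)/(l^3*(3*l - 4)^3)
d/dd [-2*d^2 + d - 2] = 1 - 4*d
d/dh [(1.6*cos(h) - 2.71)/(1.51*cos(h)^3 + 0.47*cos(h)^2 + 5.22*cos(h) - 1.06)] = (4.832*cos(h)^3 - 11.5243*cos(h)^2 - 2.5474*cos(h) - 12.4502)*sin(h)/(2.2801*cos(h)^6 + 1.4194*cos(h)^5 + 15.9853*cos(h)^4 + 1.7056*cos(h)^3 + 26.252*cos(h)^2 - 11.0664*cos(h) + 1.1236)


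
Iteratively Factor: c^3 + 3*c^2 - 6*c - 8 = (c + 4)*(c^2 - c - 2) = (c + 1)*(c + 4)*(c - 2)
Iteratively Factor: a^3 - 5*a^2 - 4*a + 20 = (a - 5)*(a^2 - 4) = (a - 5)*(a + 2)*(a - 2)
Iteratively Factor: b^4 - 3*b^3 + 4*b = (b - 2)*(b^3 - b^2 - 2*b) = b*(b - 2)*(b^2 - b - 2) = b*(b - 2)*(b + 1)*(b - 2)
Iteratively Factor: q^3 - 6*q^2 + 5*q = (q - 5)*(q^2 - q) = q*(q - 5)*(q - 1)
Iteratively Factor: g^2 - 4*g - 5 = (g - 5)*(g + 1)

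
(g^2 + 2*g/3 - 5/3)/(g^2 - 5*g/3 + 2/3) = (3*g + 5)/(3*g - 2)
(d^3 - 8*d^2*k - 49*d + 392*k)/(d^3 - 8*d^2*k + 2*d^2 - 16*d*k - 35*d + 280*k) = (d - 7)/(d - 5)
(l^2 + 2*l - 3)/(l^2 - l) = (l + 3)/l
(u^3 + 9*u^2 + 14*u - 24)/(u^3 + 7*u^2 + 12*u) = (u^2 + 5*u - 6)/(u*(u + 3))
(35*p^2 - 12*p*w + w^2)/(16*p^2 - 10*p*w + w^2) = (35*p^2 - 12*p*w + w^2)/(16*p^2 - 10*p*w + w^2)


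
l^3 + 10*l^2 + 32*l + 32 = (l + 2)*(l + 4)^2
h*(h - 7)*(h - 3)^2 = h^4 - 13*h^3 + 51*h^2 - 63*h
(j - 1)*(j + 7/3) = j^2 + 4*j/3 - 7/3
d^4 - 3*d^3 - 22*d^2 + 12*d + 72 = (d - 6)*(d - 2)*(d + 2)*(d + 3)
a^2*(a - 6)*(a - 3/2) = a^4 - 15*a^3/2 + 9*a^2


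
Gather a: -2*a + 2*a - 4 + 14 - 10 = 0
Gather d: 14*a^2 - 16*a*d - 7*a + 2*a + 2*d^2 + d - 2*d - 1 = 14*a^2 - 5*a + 2*d^2 + d*(-16*a - 1) - 1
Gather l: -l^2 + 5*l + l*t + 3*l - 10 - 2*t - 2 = -l^2 + l*(t + 8) - 2*t - 12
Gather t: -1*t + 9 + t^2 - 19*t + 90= t^2 - 20*t + 99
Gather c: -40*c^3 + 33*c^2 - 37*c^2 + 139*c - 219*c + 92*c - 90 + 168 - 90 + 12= -40*c^3 - 4*c^2 + 12*c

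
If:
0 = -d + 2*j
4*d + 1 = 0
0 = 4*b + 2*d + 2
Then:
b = -3/8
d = -1/4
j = -1/8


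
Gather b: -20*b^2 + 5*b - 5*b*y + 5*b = -20*b^2 + b*(10 - 5*y)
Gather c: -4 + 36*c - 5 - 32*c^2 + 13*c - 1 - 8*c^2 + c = -40*c^2 + 50*c - 10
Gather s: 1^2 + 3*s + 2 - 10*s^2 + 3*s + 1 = -10*s^2 + 6*s + 4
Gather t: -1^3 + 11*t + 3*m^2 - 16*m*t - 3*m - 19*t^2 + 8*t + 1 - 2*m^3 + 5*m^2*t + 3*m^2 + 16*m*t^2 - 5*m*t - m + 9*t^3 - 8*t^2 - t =-2*m^3 + 6*m^2 - 4*m + 9*t^3 + t^2*(16*m - 27) + t*(5*m^2 - 21*m + 18)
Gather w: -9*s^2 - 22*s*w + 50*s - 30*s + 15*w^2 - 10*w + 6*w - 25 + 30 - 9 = -9*s^2 + 20*s + 15*w^2 + w*(-22*s - 4) - 4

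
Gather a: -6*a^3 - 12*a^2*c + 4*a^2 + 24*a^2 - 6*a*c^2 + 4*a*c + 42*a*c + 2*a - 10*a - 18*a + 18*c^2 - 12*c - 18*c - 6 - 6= -6*a^3 + a^2*(28 - 12*c) + a*(-6*c^2 + 46*c - 26) + 18*c^2 - 30*c - 12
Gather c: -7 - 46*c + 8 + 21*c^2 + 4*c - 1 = 21*c^2 - 42*c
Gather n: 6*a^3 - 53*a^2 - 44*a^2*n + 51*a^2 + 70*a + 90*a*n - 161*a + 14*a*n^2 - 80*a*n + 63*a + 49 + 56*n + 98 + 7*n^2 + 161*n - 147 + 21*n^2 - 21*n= 6*a^3 - 2*a^2 - 28*a + n^2*(14*a + 28) + n*(-44*a^2 + 10*a + 196)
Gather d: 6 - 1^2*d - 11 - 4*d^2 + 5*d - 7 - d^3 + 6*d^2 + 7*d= -d^3 + 2*d^2 + 11*d - 12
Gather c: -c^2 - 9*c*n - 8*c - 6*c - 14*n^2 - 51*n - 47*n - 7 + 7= -c^2 + c*(-9*n - 14) - 14*n^2 - 98*n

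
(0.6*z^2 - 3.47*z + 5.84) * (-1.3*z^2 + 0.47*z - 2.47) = -0.78*z^4 + 4.793*z^3 - 10.7049*z^2 + 11.3157*z - 14.4248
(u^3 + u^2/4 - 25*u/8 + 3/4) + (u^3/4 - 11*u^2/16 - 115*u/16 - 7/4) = 5*u^3/4 - 7*u^2/16 - 165*u/16 - 1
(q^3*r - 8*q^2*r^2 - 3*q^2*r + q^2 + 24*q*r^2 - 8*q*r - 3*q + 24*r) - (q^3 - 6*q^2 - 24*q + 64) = q^3*r - q^3 - 8*q^2*r^2 - 3*q^2*r + 7*q^2 + 24*q*r^2 - 8*q*r + 21*q + 24*r - 64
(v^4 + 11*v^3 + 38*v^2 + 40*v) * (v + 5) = v^5 + 16*v^4 + 93*v^3 + 230*v^2 + 200*v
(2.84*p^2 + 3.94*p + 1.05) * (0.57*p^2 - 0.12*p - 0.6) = 1.6188*p^4 + 1.905*p^3 - 1.5783*p^2 - 2.49*p - 0.63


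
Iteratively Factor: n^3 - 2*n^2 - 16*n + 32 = (n - 2)*(n^2 - 16) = (n - 4)*(n - 2)*(n + 4)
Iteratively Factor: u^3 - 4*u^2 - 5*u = (u)*(u^2 - 4*u - 5) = u*(u - 5)*(u + 1)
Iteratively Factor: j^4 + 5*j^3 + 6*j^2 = (j)*(j^3 + 5*j^2 + 6*j) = j*(j + 2)*(j^2 + 3*j) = j^2*(j + 2)*(j + 3)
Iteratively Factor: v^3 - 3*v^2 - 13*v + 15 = (v - 1)*(v^2 - 2*v - 15) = (v - 1)*(v + 3)*(v - 5)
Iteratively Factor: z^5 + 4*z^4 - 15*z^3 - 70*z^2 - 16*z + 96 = (z - 4)*(z^4 + 8*z^3 + 17*z^2 - 2*z - 24) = (z - 4)*(z - 1)*(z^3 + 9*z^2 + 26*z + 24) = (z - 4)*(z - 1)*(z + 4)*(z^2 + 5*z + 6) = (z - 4)*(z - 1)*(z + 3)*(z + 4)*(z + 2)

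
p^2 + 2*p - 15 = (p - 3)*(p + 5)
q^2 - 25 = (q - 5)*(q + 5)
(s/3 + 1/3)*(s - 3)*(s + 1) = s^3/3 - s^2/3 - 5*s/3 - 1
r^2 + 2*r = r*(r + 2)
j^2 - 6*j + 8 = (j - 4)*(j - 2)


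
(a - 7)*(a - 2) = a^2 - 9*a + 14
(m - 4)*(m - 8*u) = m^2 - 8*m*u - 4*m + 32*u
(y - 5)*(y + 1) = y^2 - 4*y - 5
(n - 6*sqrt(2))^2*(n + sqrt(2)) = n^3 - 11*sqrt(2)*n^2 + 48*n + 72*sqrt(2)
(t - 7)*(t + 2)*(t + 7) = t^3 + 2*t^2 - 49*t - 98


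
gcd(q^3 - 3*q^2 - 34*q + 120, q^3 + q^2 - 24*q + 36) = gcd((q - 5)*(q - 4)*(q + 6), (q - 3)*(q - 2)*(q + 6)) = q + 6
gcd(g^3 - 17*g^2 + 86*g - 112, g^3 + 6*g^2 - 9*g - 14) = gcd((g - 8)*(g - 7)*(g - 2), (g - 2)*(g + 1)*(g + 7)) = g - 2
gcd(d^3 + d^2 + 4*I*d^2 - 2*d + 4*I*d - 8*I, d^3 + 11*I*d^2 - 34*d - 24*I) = d + 4*I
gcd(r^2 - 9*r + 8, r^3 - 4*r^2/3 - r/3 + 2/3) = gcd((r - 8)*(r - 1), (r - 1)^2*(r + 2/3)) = r - 1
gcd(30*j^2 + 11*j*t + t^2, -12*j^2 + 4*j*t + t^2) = 6*j + t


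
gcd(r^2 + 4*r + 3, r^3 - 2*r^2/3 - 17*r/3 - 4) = r + 1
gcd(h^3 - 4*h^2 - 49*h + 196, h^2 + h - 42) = h + 7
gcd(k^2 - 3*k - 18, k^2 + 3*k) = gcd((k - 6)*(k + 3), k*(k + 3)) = k + 3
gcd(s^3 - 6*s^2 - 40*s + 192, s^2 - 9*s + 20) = s - 4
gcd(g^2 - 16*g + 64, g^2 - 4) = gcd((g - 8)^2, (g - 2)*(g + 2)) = 1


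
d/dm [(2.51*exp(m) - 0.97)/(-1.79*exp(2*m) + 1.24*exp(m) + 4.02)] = (4.4929*exp(2*m) - 3.4726*exp(m) + 11.293)*exp(m)/(3.2041*exp(4*m) - 4.4392*exp(3*m) - 12.854*exp(2*m) + 9.9696*exp(m) + 16.1604)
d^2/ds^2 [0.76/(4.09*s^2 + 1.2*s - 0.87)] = (-25.426712*s^2 - 7.46016*s + 0.76*(8.18*s + 1.2)*(16.36*s + 2.4) + 5.408616)/(4.09*s^2 + 1.2*s - 0.87)^3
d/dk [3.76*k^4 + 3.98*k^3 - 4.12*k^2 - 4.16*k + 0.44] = 15.04*k^3 + 11.94*k^2 - 8.24*k - 4.16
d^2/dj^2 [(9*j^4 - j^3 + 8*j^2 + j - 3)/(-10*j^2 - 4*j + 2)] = (-225*j^6 - 270*j^5 + 27*j^4 + 208*j^3 + 45*j^2 + 78*j + 17)/(125*j^6 + 150*j^5 - 15*j^4 - 52*j^3 + 3*j^2 + 6*j - 1)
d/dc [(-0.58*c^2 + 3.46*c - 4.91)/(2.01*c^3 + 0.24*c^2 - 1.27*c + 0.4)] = (1.1658*c^4 - 13.9092*c^3 + 29.5135*c^2 + 1.8928*c - 4.8517)/(4.0401*c^6 + 0.9648*c^5 - 5.0478*c^4 + 0.9984*c^3 + 1.8049*c^2 - 1.016*c + 0.16)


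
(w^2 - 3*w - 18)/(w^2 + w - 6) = (w - 6)/(w - 2)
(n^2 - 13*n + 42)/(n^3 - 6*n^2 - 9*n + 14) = (n - 6)/(n^2 + n - 2)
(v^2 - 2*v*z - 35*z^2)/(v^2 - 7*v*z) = (v + 5*z)/v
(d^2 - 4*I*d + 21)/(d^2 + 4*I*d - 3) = (d - 7*I)/(d + I)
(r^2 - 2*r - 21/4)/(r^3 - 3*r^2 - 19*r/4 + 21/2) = (2*r + 3)/(2*r^2 + r - 6)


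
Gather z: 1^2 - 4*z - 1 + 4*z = 0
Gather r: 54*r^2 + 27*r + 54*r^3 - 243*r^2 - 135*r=54*r^3 - 189*r^2 - 108*r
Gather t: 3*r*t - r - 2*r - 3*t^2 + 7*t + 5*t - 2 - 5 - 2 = -3*r - 3*t^2 + t*(3*r + 12) - 9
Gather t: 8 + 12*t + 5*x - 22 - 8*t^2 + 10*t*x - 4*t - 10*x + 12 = -8*t^2 + t*(10*x + 8) - 5*x - 2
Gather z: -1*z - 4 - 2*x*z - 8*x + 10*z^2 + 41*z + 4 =-8*x + 10*z^2 + z*(40 - 2*x)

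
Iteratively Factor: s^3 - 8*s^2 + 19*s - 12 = (s - 3)*(s^2 - 5*s + 4) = (s - 4)*(s - 3)*(s - 1)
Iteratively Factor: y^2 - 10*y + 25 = (y - 5)*(y - 5)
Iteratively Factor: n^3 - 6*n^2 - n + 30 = (n - 5)*(n^2 - n - 6) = (n - 5)*(n - 3)*(n + 2)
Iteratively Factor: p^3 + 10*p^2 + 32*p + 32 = (p + 4)*(p^2 + 6*p + 8) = (p + 4)^2*(p + 2)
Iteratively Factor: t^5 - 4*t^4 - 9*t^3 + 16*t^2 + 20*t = (t + 1)*(t^4 - 5*t^3 - 4*t^2 + 20*t) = (t - 2)*(t + 1)*(t^3 - 3*t^2 - 10*t) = t*(t - 2)*(t + 1)*(t^2 - 3*t - 10) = t*(t - 5)*(t - 2)*(t + 1)*(t + 2)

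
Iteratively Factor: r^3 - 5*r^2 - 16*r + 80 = (r - 5)*(r^2 - 16) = (r - 5)*(r + 4)*(r - 4)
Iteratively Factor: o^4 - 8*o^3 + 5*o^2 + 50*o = (o)*(o^3 - 8*o^2 + 5*o + 50) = o*(o - 5)*(o^2 - 3*o - 10) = o*(o - 5)^2*(o + 2)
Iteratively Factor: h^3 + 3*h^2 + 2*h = (h + 1)*(h^2 + 2*h) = h*(h + 1)*(h + 2)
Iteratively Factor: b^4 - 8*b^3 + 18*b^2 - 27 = (b - 3)*(b^3 - 5*b^2 + 3*b + 9) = (b - 3)^2*(b^2 - 2*b - 3) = (b - 3)^3*(b + 1)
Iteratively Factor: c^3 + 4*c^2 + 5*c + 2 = (c + 1)*(c^2 + 3*c + 2) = (c + 1)^2*(c + 2)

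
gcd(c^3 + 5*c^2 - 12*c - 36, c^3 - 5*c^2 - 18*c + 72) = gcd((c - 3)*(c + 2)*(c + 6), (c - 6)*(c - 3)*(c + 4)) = c - 3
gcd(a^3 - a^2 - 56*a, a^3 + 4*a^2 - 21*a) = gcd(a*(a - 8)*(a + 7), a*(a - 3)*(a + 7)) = a^2 + 7*a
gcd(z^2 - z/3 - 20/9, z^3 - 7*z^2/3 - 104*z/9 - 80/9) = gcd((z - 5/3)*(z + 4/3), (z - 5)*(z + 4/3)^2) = z + 4/3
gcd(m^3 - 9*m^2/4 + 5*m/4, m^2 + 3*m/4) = m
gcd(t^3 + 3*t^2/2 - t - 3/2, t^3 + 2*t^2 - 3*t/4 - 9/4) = t^2 + t/2 - 3/2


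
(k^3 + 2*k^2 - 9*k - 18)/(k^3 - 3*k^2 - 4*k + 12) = (k + 3)/(k - 2)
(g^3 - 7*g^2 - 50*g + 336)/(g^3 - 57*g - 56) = (g - 6)/(g + 1)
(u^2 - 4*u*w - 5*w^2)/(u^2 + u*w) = (u - 5*w)/u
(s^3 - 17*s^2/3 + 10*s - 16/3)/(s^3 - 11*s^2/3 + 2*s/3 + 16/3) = (s - 1)/(s + 1)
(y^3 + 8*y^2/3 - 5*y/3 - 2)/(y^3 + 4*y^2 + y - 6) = (y + 2/3)/(y + 2)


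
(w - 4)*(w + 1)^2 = w^3 - 2*w^2 - 7*w - 4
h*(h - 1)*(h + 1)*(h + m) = h^4 + h^3*m - h^2 - h*m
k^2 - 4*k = k*(k - 4)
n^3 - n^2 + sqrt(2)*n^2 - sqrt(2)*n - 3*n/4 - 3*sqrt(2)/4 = (n - 3/2)*(n + 1/2)*(n + sqrt(2))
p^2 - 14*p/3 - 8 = (p - 6)*(p + 4/3)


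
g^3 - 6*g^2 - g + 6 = (g - 6)*(g - 1)*(g + 1)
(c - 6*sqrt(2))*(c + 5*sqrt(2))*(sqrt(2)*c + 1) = sqrt(2)*c^3 - c^2 - 61*sqrt(2)*c - 60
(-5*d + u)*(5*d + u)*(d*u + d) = -25*d^3*u - 25*d^3 + d*u^3 + d*u^2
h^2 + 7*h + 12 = (h + 3)*(h + 4)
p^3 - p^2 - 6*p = p*(p - 3)*(p + 2)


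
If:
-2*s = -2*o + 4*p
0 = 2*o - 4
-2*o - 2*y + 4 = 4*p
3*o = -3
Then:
No Solution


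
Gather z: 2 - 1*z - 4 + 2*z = z - 2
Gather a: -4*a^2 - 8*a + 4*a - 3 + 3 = -4*a^2 - 4*a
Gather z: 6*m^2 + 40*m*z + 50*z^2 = 6*m^2 + 40*m*z + 50*z^2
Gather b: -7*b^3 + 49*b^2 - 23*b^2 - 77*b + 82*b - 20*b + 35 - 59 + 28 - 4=-7*b^3 + 26*b^2 - 15*b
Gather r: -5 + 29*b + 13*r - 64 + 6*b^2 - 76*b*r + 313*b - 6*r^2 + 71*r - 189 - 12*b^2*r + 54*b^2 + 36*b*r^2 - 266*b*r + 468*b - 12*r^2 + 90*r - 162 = 60*b^2 + 810*b + r^2*(36*b - 18) + r*(-12*b^2 - 342*b + 174) - 420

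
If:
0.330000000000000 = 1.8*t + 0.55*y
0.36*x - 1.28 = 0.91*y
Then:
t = 0.183333333333333 - 0.305555555555556*y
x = 2.52777777777778*y + 3.55555555555556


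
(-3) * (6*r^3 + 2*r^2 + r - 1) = -18*r^3 - 6*r^2 - 3*r + 3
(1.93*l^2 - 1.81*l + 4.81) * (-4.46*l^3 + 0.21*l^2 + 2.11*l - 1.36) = -8.6078*l^5 + 8.4779*l^4 - 17.7604*l^3 - 5.4338*l^2 + 12.6107*l - 6.5416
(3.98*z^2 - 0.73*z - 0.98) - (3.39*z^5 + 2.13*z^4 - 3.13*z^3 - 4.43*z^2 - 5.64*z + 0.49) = -3.39*z^5 - 2.13*z^4 + 3.13*z^3 + 8.41*z^2 + 4.91*z - 1.47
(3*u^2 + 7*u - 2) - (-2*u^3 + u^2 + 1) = 2*u^3 + 2*u^2 + 7*u - 3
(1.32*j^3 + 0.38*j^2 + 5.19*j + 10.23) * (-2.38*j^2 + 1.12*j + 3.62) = -3.1416*j^5 + 0.574*j^4 - 7.1482*j^3 - 17.159*j^2 + 30.2454*j + 37.0326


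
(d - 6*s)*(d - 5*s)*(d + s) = d^3 - 10*d^2*s + 19*d*s^2 + 30*s^3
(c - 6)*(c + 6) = c^2 - 36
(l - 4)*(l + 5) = l^2 + l - 20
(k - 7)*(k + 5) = k^2 - 2*k - 35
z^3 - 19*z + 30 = (z - 3)*(z - 2)*(z + 5)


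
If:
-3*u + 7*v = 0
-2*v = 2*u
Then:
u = 0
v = 0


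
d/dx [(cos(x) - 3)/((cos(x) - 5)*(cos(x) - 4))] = (cos(x)^2 - 6*cos(x) + 7)*sin(x)/((cos(x) - 5)^2*(cos(x) - 4)^2)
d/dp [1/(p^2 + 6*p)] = 2*(-p - 3)/(p^2*(p + 6)^2)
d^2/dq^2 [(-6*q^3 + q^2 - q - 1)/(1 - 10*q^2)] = 2*(160*q^3 + 270*q^2 + 48*q + 9)/(1000*q^6 - 300*q^4 + 30*q^2 - 1)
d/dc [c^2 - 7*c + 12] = 2*c - 7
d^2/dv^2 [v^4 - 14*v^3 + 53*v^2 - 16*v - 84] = 12*v^2 - 84*v + 106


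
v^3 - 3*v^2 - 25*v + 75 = (v - 5)*(v - 3)*(v + 5)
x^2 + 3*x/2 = x*(x + 3/2)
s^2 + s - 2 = (s - 1)*(s + 2)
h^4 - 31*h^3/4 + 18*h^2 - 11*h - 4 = (h - 4)*(h - 2)^2*(h + 1/4)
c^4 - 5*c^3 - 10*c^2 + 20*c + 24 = (c - 6)*(c - 2)*(c + 1)*(c + 2)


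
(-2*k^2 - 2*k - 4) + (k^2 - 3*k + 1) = -k^2 - 5*k - 3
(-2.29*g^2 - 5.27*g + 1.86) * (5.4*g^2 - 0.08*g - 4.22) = -12.366*g^4 - 28.2748*g^3 + 20.1294*g^2 + 22.0906*g - 7.8492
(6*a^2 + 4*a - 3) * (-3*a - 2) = -18*a^3 - 24*a^2 + a + 6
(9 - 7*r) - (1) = 8 - 7*r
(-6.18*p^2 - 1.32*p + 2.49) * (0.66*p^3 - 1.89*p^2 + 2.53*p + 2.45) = -4.0788*p^5 + 10.809*p^4 - 11.4972*p^3 - 23.1867*p^2 + 3.0657*p + 6.1005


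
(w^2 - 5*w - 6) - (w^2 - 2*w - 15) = 9 - 3*w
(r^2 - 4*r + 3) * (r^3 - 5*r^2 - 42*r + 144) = r^5 - 9*r^4 - 19*r^3 + 297*r^2 - 702*r + 432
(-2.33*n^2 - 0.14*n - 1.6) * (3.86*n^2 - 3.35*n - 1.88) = -8.9938*n^4 + 7.2651*n^3 - 1.3266*n^2 + 5.6232*n + 3.008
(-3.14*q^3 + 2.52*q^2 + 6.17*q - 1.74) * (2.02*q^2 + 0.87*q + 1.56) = -6.3428*q^5 + 2.3586*q^4 + 9.7574*q^3 + 5.7843*q^2 + 8.1114*q - 2.7144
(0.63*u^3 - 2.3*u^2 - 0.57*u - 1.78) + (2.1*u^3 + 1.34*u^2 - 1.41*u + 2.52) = 2.73*u^3 - 0.96*u^2 - 1.98*u + 0.74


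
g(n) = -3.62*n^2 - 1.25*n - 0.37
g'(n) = -7.24*n - 1.25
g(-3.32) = -36.12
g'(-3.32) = 22.79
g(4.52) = -79.98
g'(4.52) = -33.97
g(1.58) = -11.38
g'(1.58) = -12.69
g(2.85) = -33.34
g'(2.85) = -21.88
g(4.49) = -78.96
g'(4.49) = -33.76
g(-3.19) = -33.22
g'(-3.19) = 21.85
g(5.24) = -106.32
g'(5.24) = -39.19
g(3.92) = -60.90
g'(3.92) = -29.63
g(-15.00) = -796.12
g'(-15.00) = 107.35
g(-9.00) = -282.34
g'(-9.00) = 63.91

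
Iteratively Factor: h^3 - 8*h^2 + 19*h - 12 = (h - 1)*(h^2 - 7*h + 12) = (h - 4)*(h - 1)*(h - 3)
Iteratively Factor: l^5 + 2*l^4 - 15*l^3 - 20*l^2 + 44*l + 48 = (l + 1)*(l^4 + l^3 - 16*l^2 - 4*l + 48) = (l + 1)*(l + 2)*(l^3 - l^2 - 14*l + 24) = (l - 2)*(l + 1)*(l + 2)*(l^2 + l - 12) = (l - 2)*(l + 1)*(l + 2)*(l + 4)*(l - 3)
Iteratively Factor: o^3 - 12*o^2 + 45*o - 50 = (o - 5)*(o^2 - 7*o + 10) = (o - 5)^2*(o - 2)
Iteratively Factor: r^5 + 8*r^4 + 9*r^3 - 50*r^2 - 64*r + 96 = (r - 1)*(r^4 + 9*r^3 + 18*r^2 - 32*r - 96) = (r - 1)*(r + 4)*(r^3 + 5*r^2 - 2*r - 24) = (r - 1)*(r + 4)^2*(r^2 + r - 6) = (r - 1)*(r + 3)*(r + 4)^2*(r - 2)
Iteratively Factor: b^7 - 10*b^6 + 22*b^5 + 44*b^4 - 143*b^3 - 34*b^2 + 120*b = (b)*(b^6 - 10*b^5 + 22*b^4 + 44*b^3 - 143*b^2 - 34*b + 120) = b*(b - 4)*(b^5 - 6*b^4 - 2*b^3 + 36*b^2 + b - 30) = b*(b - 4)*(b - 1)*(b^4 - 5*b^3 - 7*b^2 + 29*b + 30) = b*(b - 4)*(b - 1)*(b + 1)*(b^3 - 6*b^2 - b + 30) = b*(b - 4)*(b - 1)*(b + 1)*(b + 2)*(b^2 - 8*b + 15) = b*(b - 5)*(b - 4)*(b - 1)*(b + 1)*(b + 2)*(b - 3)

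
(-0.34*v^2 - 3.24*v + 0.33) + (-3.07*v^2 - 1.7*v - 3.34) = -3.41*v^2 - 4.94*v - 3.01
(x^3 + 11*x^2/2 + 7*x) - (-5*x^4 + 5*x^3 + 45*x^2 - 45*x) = 5*x^4 - 4*x^3 - 79*x^2/2 + 52*x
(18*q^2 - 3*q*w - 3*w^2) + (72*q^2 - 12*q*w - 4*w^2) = 90*q^2 - 15*q*w - 7*w^2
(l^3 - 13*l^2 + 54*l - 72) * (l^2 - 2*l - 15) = l^5 - 15*l^4 + 65*l^3 + 15*l^2 - 666*l + 1080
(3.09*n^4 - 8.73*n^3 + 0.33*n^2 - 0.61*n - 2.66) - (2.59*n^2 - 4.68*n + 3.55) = 3.09*n^4 - 8.73*n^3 - 2.26*n^2 + 4.07*n - 6.21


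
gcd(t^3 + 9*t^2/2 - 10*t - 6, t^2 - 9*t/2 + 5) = t - 2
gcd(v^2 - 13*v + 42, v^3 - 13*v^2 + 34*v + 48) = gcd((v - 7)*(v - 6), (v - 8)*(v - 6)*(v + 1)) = v - 6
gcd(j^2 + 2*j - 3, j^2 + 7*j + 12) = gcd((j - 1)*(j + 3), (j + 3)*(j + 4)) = j + 3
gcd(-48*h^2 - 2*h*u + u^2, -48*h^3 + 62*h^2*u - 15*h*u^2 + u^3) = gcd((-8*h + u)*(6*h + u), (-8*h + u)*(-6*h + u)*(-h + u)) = -8*h + u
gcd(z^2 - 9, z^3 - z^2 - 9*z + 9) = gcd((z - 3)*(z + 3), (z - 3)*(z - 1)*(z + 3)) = z^2 - 9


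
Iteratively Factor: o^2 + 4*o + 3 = (o + 1)*(o + 3)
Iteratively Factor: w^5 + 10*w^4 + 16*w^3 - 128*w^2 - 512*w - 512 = (w + 4)*(w^4 + 6*w^3 - 8*w^2 - 96*w - 128) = (w + 2)*(w + 4)*(w^3 + 4*w^2 - 16*w - 64) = (w + 2)*(w + 4)^2*(w^2 - 16) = (w + 2)*(w + 4)^3*(w - 4)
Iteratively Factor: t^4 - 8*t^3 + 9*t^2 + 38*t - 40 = (t + 2)*(t^3 - 10*t^2 + 29*t - 20) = (t - 1)*(t + 2)*(t^2 - 9*t + 20) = (t - 4)*(t - 1)*(t + 2)*(t - 5)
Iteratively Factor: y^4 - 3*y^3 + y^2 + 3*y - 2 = (y - 1)*(y^3 - 2*y^2 - y + 2) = (y - 1)*(y + 1)*(y^2 - 3*y + 2) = (y - 1)^2*(y + 1)*(y - 2)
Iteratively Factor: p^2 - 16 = (p + 4)*(p - 4)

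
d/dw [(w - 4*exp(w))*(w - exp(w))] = -5*w*exp(w) + 2*w + 8*exp(2*w) - 5*exp(w)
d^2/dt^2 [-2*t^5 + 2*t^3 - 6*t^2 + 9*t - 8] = -40*t^3 + 12*t - 12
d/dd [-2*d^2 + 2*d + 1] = 2 - 4*d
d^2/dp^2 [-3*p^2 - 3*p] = -6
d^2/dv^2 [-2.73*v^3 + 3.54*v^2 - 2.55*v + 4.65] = 7.08 - 16.38*v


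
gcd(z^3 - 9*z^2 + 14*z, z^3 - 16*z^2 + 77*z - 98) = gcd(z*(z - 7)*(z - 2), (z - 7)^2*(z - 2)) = z^2 - 9*z + 14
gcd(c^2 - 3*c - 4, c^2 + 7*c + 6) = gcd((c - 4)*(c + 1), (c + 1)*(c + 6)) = c + 1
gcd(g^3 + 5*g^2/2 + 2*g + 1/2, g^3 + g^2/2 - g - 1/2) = g^2 + 3*g/2 + 1/2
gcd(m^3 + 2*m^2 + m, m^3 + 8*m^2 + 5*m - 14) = 1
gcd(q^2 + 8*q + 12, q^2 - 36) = q + 6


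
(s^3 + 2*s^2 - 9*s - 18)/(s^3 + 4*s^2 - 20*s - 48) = (s^2 - 9)/(s^2 + 2*s - 24)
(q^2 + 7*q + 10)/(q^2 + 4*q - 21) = (q^2 + 7*q + 10)/(q^2 + 4*q - 21)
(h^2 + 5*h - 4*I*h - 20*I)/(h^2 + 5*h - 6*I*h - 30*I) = (h - 4*I)/(h - 6*I)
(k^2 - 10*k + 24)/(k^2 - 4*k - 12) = (k - 4)/(k + 2)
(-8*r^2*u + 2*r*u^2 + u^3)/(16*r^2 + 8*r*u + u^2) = u*(-2*r + u)/(4*r + u)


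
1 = 1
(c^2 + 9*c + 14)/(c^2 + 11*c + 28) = (c + 2)/(c + 4)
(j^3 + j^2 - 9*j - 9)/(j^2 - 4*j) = (j^3 + j^2 - 9*j - 9)/(j*(j - 4))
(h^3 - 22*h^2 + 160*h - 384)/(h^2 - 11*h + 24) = (h^2 - 14*h + 48)/(h - 3)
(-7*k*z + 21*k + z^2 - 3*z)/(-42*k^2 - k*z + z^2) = (z - 3)/(6*k + z)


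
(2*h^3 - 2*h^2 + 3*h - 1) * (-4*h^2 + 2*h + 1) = -8*h^5 + 12*h^4 - 14*h^3 + 8*h^2 + h - 1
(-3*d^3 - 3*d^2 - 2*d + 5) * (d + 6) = -3*d^4 - 21*d^3 - 20*d^2 - 7*d + 30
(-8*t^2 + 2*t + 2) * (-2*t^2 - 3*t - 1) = 16*t^4 + 20*t^3 - 2*t^2 - 8*t - 2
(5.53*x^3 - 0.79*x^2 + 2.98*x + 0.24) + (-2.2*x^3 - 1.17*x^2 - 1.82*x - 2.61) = 3.33*x^3 - 1.96*x^2 + 1.16*x - 2.37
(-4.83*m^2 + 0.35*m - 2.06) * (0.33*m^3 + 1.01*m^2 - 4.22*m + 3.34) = -1.5939*m^5 - 4.7628*m^4 + 20.0563*m^3 - 19.6898*m^2 + 9.8622*m - 6.8804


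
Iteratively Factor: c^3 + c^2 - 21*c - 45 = (c + 3)*(c^2 - 2*c - 15) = (c - 5)*(c + 3)*(c + 3)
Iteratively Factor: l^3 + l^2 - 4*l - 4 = (l + 1)*(l^2 - 4) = (l + 1)*(l + 2)*(l - 2)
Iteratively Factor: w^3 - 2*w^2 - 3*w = (w + 1)*(w^2 - 3*w) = (w - 3)*(w + 1)*(w)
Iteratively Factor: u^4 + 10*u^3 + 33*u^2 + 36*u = (u + 3)*(u^3 + 7*u^2 + 12*u) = u*(u + 3)*(u^2 + 7*u + 12) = u*(u + 3)*(u + 4)*(u + 3)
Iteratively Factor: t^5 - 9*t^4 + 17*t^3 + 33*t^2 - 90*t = (t - 5)*(t^4 - 4*t^3 - 3*t^2 + 18*t) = t*(t - 5)*(t^3 - 4*t^2 - 3*t + 18) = t*(t - 5)*(t - 3)*(t^2 - t - 6) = t*(t - 5)*(t - 3)*(t + 2)*(t - 3)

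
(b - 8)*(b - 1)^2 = b^3 - 10*b^2 + 17*b - 8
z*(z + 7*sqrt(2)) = z^2 + 7*sqrt(2)*z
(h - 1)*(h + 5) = h^2 + 4*h - 5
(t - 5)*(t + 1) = t^2 - 4*t - 5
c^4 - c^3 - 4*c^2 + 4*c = c*(c - 2)*(c - 1)*(c + 2)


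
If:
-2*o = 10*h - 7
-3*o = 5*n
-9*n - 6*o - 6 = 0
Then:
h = 27/10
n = 6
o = -10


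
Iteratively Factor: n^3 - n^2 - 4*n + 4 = (n - 2)*(n^2 + n - 2) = (n - 2)*(n - 1)*(n + 2)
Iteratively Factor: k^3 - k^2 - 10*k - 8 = (k - 4)*(k^2 + 3*k + 2) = (k - 4)*(k + 2)*(k + 1)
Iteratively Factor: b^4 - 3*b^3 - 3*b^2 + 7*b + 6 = (b + 1)*(b^3 - 4*b^2 + b + 6) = (b - 3)*(b + 1)*(b^2 - b - 2) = (b - 3)*(b - 2)*(b + 1)*(b + 1)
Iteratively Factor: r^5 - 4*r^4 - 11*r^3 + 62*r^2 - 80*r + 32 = (r - 1)*(r^4 - 3*r^3 - 14*r^2 + 48*r - 32) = (r - 1)^2*(r^3 - 2*r^2 - 16*r + 32) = (r - 2)*(r - 1)^2*(r^2 - 16) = (r - 4)*(r - 2)*(r - 1)^2*(r + 4)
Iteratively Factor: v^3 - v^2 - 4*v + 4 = (v + 2)*(v^2 - 3*v + 2) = (v - 2)*(v + 2)*(v - 1)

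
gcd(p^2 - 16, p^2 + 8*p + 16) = p + 4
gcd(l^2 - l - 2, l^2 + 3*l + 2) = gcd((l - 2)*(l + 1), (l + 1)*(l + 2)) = l + 1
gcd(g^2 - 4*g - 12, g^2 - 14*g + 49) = 1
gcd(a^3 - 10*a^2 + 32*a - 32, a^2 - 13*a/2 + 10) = a - 4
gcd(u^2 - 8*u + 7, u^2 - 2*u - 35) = u - 7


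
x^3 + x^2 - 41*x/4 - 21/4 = (x - 3)*(x + 1/2)*(x + 7/2)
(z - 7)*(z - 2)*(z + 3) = z^3 - 6*z^2 - 13*z + 42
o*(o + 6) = o^2 + 6*o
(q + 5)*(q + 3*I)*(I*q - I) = I*q^3 - 3*q^2 + 4*I*q^2 - 12*q - 5*I*q + 15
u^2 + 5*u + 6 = (u + 2)*(u + 3)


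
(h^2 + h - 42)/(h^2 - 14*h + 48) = (h + 7)/(h - 8)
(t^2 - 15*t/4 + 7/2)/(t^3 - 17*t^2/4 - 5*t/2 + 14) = (4*t - 7)/(4*t^2 - 9*t - 28)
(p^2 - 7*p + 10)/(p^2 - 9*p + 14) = (p - 5)/(p - 7)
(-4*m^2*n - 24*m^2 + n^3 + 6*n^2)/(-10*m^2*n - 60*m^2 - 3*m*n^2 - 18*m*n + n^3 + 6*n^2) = (2*m - n)/(5*m - n)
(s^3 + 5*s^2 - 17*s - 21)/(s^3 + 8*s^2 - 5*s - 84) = (s + 1)/(s + 4)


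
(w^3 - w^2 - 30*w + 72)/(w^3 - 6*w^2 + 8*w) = (w^2 + 3*w - 18)/(w*(w - 2))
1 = 1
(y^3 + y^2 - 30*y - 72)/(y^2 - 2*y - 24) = y + 3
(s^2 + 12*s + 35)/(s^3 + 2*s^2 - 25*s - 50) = (s + 7)/(s^2 - 3*s - 10)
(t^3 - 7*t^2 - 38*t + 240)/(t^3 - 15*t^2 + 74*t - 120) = (t^2 - 2*t - 48)/(t^2 - 10*t + 24)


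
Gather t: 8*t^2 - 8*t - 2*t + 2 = 8*t^2 - 10*t + 2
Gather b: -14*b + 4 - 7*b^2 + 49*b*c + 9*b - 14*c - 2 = -7*b^2 + b*(49*c - 5) - 14*c + 2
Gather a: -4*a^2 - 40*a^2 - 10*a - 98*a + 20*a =-44*a^2 - 88*a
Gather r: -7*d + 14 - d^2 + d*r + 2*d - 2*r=-d^2 - 5*d + r*(d - 2) + 14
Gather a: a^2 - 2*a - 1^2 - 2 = a^2 - 2*a - 3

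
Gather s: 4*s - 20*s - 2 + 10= 8 - 16*s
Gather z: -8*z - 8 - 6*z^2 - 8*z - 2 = -6*z^2 - 16*z - 10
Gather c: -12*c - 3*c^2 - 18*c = -3*c^2 - 30*c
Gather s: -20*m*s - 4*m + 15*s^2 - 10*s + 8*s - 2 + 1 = -4*m + 15*s^2 + s*(-20*m - 2) - 1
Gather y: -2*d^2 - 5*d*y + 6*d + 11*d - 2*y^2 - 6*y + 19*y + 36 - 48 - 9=-2*d^2 + 17*d - 2*y^2 + y*(13 - 5*d) - 21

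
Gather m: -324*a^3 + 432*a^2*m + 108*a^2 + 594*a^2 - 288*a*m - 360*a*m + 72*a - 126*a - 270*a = -324*a^3 + 702*a^2 - 324*a + m*(432*a^2 - 648*a)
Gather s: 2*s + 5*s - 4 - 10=7*s - 14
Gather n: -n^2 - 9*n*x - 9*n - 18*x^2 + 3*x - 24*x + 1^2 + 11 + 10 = -n^2 + n*(-9*x - 9) - 18*x^2 - 21*x + 22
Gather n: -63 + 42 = -21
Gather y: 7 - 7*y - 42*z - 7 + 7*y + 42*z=0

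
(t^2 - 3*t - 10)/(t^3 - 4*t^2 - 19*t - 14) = (t - 5)/(t^2 - 6*t - 7)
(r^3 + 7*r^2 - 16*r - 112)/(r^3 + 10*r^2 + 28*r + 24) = (r^3 + 7*r^2 - 16*r - 112)/(r^3 + 10*r^2 + 28*r + 24)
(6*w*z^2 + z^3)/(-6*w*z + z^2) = z*(6*w + z)/(-6*w + z)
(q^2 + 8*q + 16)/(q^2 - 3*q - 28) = (q + 4)/(q - 7)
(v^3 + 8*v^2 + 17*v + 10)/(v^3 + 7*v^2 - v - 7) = (v^2 + 7*v + 10)/(v^2 + 6*v - 7)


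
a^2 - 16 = (a - 4)*(a + 4)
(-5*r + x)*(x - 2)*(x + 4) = -5*r*x^2 - 10*r*x + 40*r + x^3 + 2*x^2 - 8*x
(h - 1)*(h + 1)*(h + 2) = h^3 + 2*h^2 - h - 2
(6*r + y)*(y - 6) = 6*r*y - 36*r + y^2 - 6*y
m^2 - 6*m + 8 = (m - 4)*(m - 2)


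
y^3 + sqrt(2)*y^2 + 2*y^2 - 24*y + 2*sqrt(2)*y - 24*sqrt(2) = (y - 4)*(y + 6)*(y + sqrt(2))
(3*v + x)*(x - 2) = 3*v*x - 6*v + x^2 - 2*x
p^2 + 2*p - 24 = (p - 4)*(p + 6)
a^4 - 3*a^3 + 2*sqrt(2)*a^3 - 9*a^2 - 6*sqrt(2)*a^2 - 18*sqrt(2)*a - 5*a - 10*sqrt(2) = (a - 5)*(a + 1)^2*(a + 2*sqrt(2))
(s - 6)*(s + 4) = s^2 - 2*s - 24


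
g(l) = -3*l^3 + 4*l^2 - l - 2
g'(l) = -9*l^2 + 8*l - 1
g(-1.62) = 22.87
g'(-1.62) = -37.58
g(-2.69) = 88.03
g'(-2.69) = -87.64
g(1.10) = -2.25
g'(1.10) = -3.09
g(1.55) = -5.11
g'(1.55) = -10.22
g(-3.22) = 142.85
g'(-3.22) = -120.08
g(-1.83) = 31.61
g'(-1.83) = -45.78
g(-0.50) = -0.12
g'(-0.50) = -7.25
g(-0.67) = 1.37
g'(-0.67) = -10.40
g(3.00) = -50.00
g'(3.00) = -58.00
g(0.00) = -2.00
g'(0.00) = -1.00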